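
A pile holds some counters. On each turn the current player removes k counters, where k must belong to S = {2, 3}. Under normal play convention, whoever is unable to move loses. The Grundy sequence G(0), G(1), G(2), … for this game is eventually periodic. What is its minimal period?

G(0) = 0
G(1) = mex{} = 0
G(2) = mex{0} = 1
G(3) = mex{0,0} = 1
G(4) = mex{1,0} = 2
G(5) = mex{1,1} = 0
G(6) = mex{2,1} = 0
G(7) = mex{0,2} = 1
G(8) = mex{0,0} = 1
G(9) = mex{1,0} = 2
G(10) = mex{1,1} = 0
G(11) = mex{2,1} = 0
G(12) = mex{0,2} = 1
G(13) = mex{0,0} = 1
G(14) = mex{1,0} = 2
G(n+5) = G(n) holds for n = 0,…,2 (a full window of length max(S) = 3), so the sequence is purely periodic with period 5.

5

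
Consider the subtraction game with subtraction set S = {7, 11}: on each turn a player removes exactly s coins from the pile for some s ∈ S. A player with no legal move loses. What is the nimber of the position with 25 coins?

G(0) = 0
G(1) = mex{} = 0
G(2) = mex{} = 0
G(3) = mex{} = 0
G(4) = mex{} = 0
G(5) = mex{} = 0
G(6) = mex{} = 0
G(7) = mex{0} = 1
G(8) = mex{0} = 1
G(9) = mex{0} = 1
G(10) = mex{0} = 1
G(11) = mex{0,0} = 1
G(12) = mex{0,0} = 1
G(13) = mex{0,0} = 1
G(14) = mex{1,0} = 2
G(15) = mex{1,0} = 2
G(16) = mex{1,0} = 2
G(17) = mex{1,0} = 2
G(18) = mex{1,1} = 0
G(19) = mex{1,1} = 0
G(20) = mex{1,1} = 0
G(21) = mex{2,1} = 0
G(22) = mex{2,1} = 0
G(23) = mex{2,1} = 0
G(24) = mex{2,1} = 0
G(25) = mex{0,2} = 1

1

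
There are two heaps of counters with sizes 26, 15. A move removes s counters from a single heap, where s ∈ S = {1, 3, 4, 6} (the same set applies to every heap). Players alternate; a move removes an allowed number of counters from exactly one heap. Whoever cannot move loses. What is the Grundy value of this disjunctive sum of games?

All heaps use S = {1, 3, 4, 6}:
G(0) = 0
G(1) = mex{0} = 1
G(2) = mex{1} = 0
G(3) = mex{0,0} = 1
G(4) = mex{1,1,0} = 2
G(5) = mex{2,0,1} = 3
G(6) = mex{3,1,0,0} = 2
G(7) = mex{2,2,1,1} = 0
G(8) = mex{0,3,2,0} = 1
G(9) = mex{1,2,3,1} = 0
G(10) = mex{0,0,2,2} = 1
G(11) = mex{1,1,0,3} = 2
G(12) = mex{2,0,1,2} = 3
G(13) = mex{3,1,0,0} = 2
G(14) = mex{2,2,1,1} = 0
G(15) = mex{0,3,2,0} = 1
G(16) = mex{1,2,3,1} = 0
G(17) = mex{0,0,2,2} = 1
G(18) = mex{1,1,0,3} = 2
G(19) = mex{2,0,1,2} = 3
G(20) = mex{3,1,0,0} = 2
G(21) = mex{2,2,1,1} = 0
G(22) = mex{0,3,2,0} = 1
G(23) = mex{1,2,3,1} = 0
G(24) = mex{0,0,2,2} = 1
G(25) = mex{1,1,0,3} = 2
G(26) = mex{2,0,1,2} = 3
Heap A: G(26) = 3.
Heap B: G(15) = 1.
Combined Grundy value = 3 ⊕ 1 = 2.

2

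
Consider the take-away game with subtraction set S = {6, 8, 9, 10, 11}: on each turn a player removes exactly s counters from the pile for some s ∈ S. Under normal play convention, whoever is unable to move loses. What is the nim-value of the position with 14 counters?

n :  0  1  2  3  4  5  6  7  8  9 10 11 12 13 14
G :  0  0  0  0  0  0  1  1  1  1  1  1  2  2  2

2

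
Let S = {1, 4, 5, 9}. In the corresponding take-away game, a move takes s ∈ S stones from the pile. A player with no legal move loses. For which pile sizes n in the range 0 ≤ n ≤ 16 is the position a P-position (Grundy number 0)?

0, 2, 8, 10, 16

n :  0  1  2  3  4  5  6  7  8  9 10 11 12 13 14 15 16
G :  0  1  0  1  2  3  2  3  0  1  0  1  2  3  2  3  0
P-positions are exactly the n with G(n) = 0.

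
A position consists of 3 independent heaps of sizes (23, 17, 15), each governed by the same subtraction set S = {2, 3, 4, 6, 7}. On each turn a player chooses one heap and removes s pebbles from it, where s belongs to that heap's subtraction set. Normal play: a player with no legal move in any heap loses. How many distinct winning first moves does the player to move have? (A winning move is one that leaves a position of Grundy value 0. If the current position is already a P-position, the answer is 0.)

All heaps use S = {2, 3, 4, 6, 7}:
n :  0  1  2  3  4  5  6  7  8  9 10 11 12 13 14 15 16 17 18 19 20 21 22 23
G :  0  0  1  1  2  2  3  3  4  0  0  1  1  2  2  3  3  4  0  0  1  1  2  2
Heap A: G(23) = 2.
Heap B: G(17) = 4.
Heap C: G(15) = 3.
Combined Grundy value = 2 ⊕ 4 ⊕ 3 = 5.
A winning move leaves total XOR = 0, i.e. changes one component's Grundy value g to g ⊕ X where X is the current total.
Heap A: need g' = 2⊕5 = 7. Options: 23−2→G=1, 23−3→G=1, 23−4→G=0, 23−6→G=4, 23−7→G=3. Hits: 0.
Heap B: need g' = 4⊕5 = 1. Options: 17−2→G=3, 17−3→G=2, 17−4→G=2, 17−6→G=1, 17−7→G=0. Hits: 1.
Heap C: need g' = 3⊕5 = 6. Options: 15−2→G=2, 15−3→G=1, 15−4→G=1, 15−6→G=0, 15−7→G=4. Hits: 0.

1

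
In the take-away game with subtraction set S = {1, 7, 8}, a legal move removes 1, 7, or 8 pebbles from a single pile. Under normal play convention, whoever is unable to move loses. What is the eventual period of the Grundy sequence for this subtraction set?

15

n :  0  1  2  3  4  5  6  7  8  9 10 11 12 13 14 15 16 17 18 19 20 21 22 23 24 25 26 27 28 29 30 31
G :  0  1  0  1  0  1  0  1  2  3  2  3  2  3  2  0  1  0  1  0  1  0  1  2  3  2  3  2  3  2  0  1
G(n+15) = G(n) holds for n = 0,…,7 (a full window of length max(S) = 8), so the sequence is purely periodic with period 15.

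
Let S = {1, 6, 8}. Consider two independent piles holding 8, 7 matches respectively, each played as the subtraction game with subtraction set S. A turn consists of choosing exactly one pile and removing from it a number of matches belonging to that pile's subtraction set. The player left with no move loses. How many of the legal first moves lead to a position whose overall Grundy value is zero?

4

All piles use S = {1, 6, 8}:
n : 0 1 2 3 4 5 6 7 8
G : 0 1 0 1 0 1 2 0 1
Pile A: G(8) = 1.
Pile B: G(7) = 0.
Combined Grundy value = 1 ⊕ 0 = 1.
A winning move leaves total XOR = 0, i.e. changes one component's Grundy value g to g ⊕ X where X is the current total.
Pile A: need g' = 1⊕1 = 0. Options: 8−1→G=0, 8−6→G=0, 8−8→G=0. Hits: 3.
Pile B: need g' = 0⊕1 = 1. Options: 7−1→G=2, 7−6→G=1. Hits: 1.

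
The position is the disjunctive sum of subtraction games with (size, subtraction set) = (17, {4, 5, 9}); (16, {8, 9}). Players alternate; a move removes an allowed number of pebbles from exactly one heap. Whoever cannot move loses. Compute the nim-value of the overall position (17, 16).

3

Heap A, S = {4, 5, 9}:
G(0) = 0
G(1) = mex{} = 0
G(2) = mex{} = 0
G(3) = mex{} = 0
G(4) = mex{0} = 1
G(5) = mex{0,0} = 1
G(6) = mex{0,0} = 1
G(7) = mex{0,0} = 1
G(8) = mex{1,0} = 2
G(9) = mex{1,1,0} = 2
G(10) = mex{1,1,0} = 2
G(11) = mex{1,1,0} = 2
G(12) = mex{2,1,0} = 3
G(13) = mex{2,2,1} = 0
G(14) = mex{2,2,1} = 0
G(15) = mex{2,2,1} = 0
G(16) = mex{3,2,1} = 0
G(17) = mex{0,3,2} = 1
G_A(17) = 1.
Heap B, S = {8, 9}:
G(0) = 0
G(1) = mex{} = 0
G(2) = mex{} = 0
G(3) = mex{} = 0
G(4) = mex{} = 0
G(5) = mex{} = 0
G(6) = mex{} = 0
G(7) = mex{} = 0
G(8) = mex{0} = 1
G(9) = mex{0,0} = 1
G(10) = mex{0,0} = 1
G(11) = mex{0,0} = 1
G(12) = mex{0,0} = 1
G(13) = mex{0,0} = 1
G(14) = mex{0,0} = 1
G(15) = mex{0,0} = 1
G(16) = mex{1,0} = 2
G_B(16) = 2.
Combined Grundy value = 1 ⊕ 2 = 3.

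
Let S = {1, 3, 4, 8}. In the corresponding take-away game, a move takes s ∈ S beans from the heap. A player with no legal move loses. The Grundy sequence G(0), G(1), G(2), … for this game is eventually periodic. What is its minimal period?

G(0) = 0
G(1) = mex{0} = 1
G(2) = mex{1} = 0
G(3) = mex{0,0} = 1
G(4) = mex{1,1,0} = 2
G(5) = mex{2,0,1} = 3
G(6) = mex{3,1,0} = 2
G(7) = mex{2,2,1} = 0
G(8) = mex{0,3,2,0} = 1
G(9) = mex{1,2,3,1} = 0
G(10) = mex{0,0,2,0} = 1
G(11) = mex{1,1,0,1} = 2
G(12) = mex{2,0,1,2} = 3
G(13) = mex{3,1,0,3} = 2
G(14) = mex{2,2,1,2} = 0
G(15) = mex{0,3,2,0} = 1
G(16) = mex{1,2,3,1} = 0
G(n+7) = G(n) holds for n = 0,…,7 (a full window of length max(S) = 8), so the sequence is purely periodic with period 7.

7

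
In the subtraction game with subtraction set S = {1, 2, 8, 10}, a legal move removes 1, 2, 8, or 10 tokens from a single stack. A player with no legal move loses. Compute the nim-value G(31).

1

G(0) = 0
G(1) = mex{0} = 1
G(2) = mex{1,0} = 2
G(3) = mex{2,1} = 0
G(4) = mex{0,2} = 1
G(5) = mex{1,0} = 2
G(6) = mex{2,1} = 0
G(7) = mex{0,2} = 1
G(8) = mex{1,0,0} = 2
G(9) = mex{2,1,1} = 0
G(10) = mex{0,2,2,0} = 1
G(11) = mex{1,0,0,1} = 2
G(12) = mex{2,1,1,2} = 0
G(13) = mex{0,2,2,0} = 1
G(14) = mex{1,0,0,1} = 2
G(15) = mex{2,1,1,2} = 0
G(16) = mex{0,2,2,0} = 1
G(17) = mex{1,0,0,1} = 2
G(18) = mex{2,1,1,2} = 0
G(19) = mex{0,2,2,0} = 1
G(20) = mex{1,0,0,1} = 2
G(21) = mex{2,1,1,2} = 0
G(22) = mex{0,2,2,0} = 1
G(23) = mex{1,0,0,1} = 2
G(24) = mex{2,1,1,2} = 0
G(25) = mex{0,2,2,0} = 1
G(26) = mex{1,0,0,1} = 2
G(27) = mex{2,1,1,2} = 0
G(28) = mex{0,2,2,0} = 1
G(29) = mex{1,0,0,1} = 2
G(30) = mex{2,1,1,2} = 0
G(31) = mex{0,2,2,0} = 1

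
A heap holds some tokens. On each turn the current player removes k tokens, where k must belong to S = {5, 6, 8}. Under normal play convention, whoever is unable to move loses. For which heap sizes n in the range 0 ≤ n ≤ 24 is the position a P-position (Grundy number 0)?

0, 1, 2, 3, 4, 13, 14, 15, 16, 17

n :  0  1  2  3  4  5  6  7  8  9 10 11 12 13 14 15 16 17 18 19 20 21 22 23 24
G :  0  0  0  0  0  1  1  1  1  1  2  2  2  0  0  0  0  0  1  1  1  1  1  2  2
P-positions are exactly the n with G(n) = 0.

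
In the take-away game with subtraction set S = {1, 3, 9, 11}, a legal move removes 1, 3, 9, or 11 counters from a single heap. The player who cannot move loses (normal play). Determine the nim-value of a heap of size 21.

1

n :  0  1  2  3  4  5  6  7  8  9 10 11 12 13 14 15 16 17 18 19 20 21
G :  0  1  0  1  0  1  0  1  0  1  0  1  0  1  0  1  0  1  0  1  0  1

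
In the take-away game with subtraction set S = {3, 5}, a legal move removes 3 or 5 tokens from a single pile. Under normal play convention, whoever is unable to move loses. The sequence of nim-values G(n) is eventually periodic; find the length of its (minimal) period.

8

n :  0  1  2  3  4  5  6  7  8  9 10 11 12 13 14 15 16 17
G :  0  0  0  1  1  1  2  2  0  0  0  1  1  1  2  2  0  0
G(n+8) = G(n) holds for n = 0,…,4 (a full window of length max(S) = 5), so the sequence is purely periodic with period 8.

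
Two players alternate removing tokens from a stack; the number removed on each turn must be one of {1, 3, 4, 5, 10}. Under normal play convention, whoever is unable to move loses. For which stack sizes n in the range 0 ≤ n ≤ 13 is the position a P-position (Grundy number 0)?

G(0) = 0
G(1) = mex{0} = 1
G(2) = mex{1} = 0
G(3) = mex{0,0} = 1
G(4) = mex{1,1,0} = 2
G(5) = mex{2,0,1,0} = 3
G(6) = mex{3,1,0,1} = 2
G(7) = mex{2,2,1,0} = 3
G(8) = mex{3,3,2,1} = 0
G(9) = mex{0,2,3,2} = 1
G(10) = mex{1,3,2,3,0} = 4
G(11) = mex{4,0,3,2,1} = 5
G(12) = mex{5,1,0,3,0} = 2
G(13) = mex{2,4,1,0,1} = 3
P-positions are exactly the n with G(n) = 0.

0, 2, 8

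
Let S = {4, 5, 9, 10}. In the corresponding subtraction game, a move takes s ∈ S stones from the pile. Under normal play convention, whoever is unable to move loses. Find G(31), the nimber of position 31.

n :  0  1  2  3  4  5  6  7  8  9 10 11 12 13 14 15 16 17 18 19 20 21 22 23 24 25 26 27 28 29 30 31
G :  0  0  0  0  1  1  1  1  2  2  2  2  3  3  0  0  0  0  1  1  1  1  2  2  2  2  3  3  0  0  0  0

0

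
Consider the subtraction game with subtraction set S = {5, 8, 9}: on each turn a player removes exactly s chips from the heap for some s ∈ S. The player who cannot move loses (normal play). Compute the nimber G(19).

1

G(0) = 0
G(1) = mex{} = 0
G(2) = mex{} = 0
G(3) = mex{} = 0
G(4) = mex{} = 0
G(5) = mex{0} = 1
G(6) = mex{0} = 1
G(7) = mex{0} = 1
G(8) = mex{0,0} = 1
G(9) = mex{0,0,0} = 1
G(10) = mex{1,0,0} = 2
G(11) = mex{1,0,0} = 2
G(12) = mex{1,0,0} = 2
G(13) = mex{1,1,0} = 2
G(14) = mex{1,1,1} = 0
G(15) = mex{2,1,1} = 0
G(16) = mex{2,1,1} = 0
G(17) = mex{2,1,1} = 0
G(18) = mex{2,2,1} = 0
G(19) = mex{0,2,2} = 1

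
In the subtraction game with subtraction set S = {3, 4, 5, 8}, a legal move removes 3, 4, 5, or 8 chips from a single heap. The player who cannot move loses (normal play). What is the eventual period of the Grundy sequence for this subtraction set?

11

G(0) = 0
G(1) = mex{} = 0
G(2) = mex{} = 0
G(3) = mex{0} = 1
G(4) = mex{0,0} = 1
G(5) = mex{0,0,0} = 1
G(6) = mex{1,0,0} = 2
G(7) = mex{1,1,0} = 2
G(8) = mex{1,1,1,0} = 2
G(9) = mex{2,1,1,0} = 3
G(10) = mex{2,2,1,0} = 3
G(11) = mex{2,2,2,1} = 0
G(12) = mex{3,2,2,1} = 0
G(13) = mex{3,3,2,1} = 0
G(14) = mex{0,3,3,2} = 1
G(15) = mex{0,0,3,2} = 1
G(16) = mex{0,0,0,2} = 1
G(17) = mex{1,0,0,3} = 2
G(18) = mex{1,1,0,3} = 2
G(19) = mex{1,1,1,0} = 2
G(20) = mex{2,1,1,0} = 3
G(21) = mex{2,2,1,0} = 3
G(22) = mex{2,2,2,1} = 0
G(23) = mex{3,2,2,1} = 0
G(n+11) = G(n) holds for n = 0,…,7 (a full window of length max(S) = 8), so the sequence is purely periodic with period 11.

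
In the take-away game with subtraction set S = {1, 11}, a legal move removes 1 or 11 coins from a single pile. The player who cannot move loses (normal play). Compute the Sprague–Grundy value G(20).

G(0) = 0
G(1) = mex{0} = 1
G(2) = mex{1} = 0
G(3) = mex{0} = 1
G(4) = mex{1} = 0
G(5) = mex{0} = 1
G(6) = mex{1} = 0
G(7) = mex{0} = 1
G(8) = mex{1} = 0
G(9) = mex{0} = 1
G(10) = mex{1} = 0
G(11) = mex{0,0} = 1
G(12) = mex{1,1} = 0
G(13) = mex{0,0} = 1
G(14) = mex{1,1} = 0
G(15) = mex{0,0} = 1
G(16) = mex{1,1} = 0
G(17) = mex{0,0} = 1
G(18) = mex{1,1} = 0
G(19) = mex{0,0} = 1
G(20) = mex{1,1} = 0

0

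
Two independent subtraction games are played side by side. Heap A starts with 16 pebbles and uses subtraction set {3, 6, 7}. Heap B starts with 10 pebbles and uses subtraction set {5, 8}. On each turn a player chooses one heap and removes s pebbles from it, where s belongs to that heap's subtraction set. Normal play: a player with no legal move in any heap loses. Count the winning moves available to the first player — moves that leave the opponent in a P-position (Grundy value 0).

Heap A, S = {3, 6, 7}:
G(0) = 0
G(1) = mex{} = 0
G(2) = mex{} = 0
G(3) = mex{0} = 1
G(4) = mex{0} = 1
G(5) = mex{0} = 1
G(6) = mex{1,0} = 2
G(7) = mex{1,0,0} = 2
G(8) = mex{1,0,0} = 2
G(9) = mex{2,1,0} = 3
G(10) = mex{2,1,1} = 0
G(11) = mex{2,1,1} = 0
G(12) = mex{3,2,1} = 0
G(13) = mex{0,2,2} = 1
G(14) = mex{0,2,2} = 1
G(15) = mex{0,3,2} = 1
G(16) = mex{1,0,3} = 2
G_A(16) = 2.
Heap B, S = {5, 8}:
n :  0  1  2  3  4  5  6  7  8  9 10
G :  0  0  0  0  0  1  1  1  1  1  2
G_B(10) = 2.
Combined Grundy value = 2 ⊕ 2 = 0.
A winning move leaves total XOR = 0, i.e. changes one component's Grundy value g to g ⊕ X where X is the current total.
Heap A: target g' = 2⊕0 = 2, but every legal move changes the Grundy value (mex property), so 0 moves.
Heap B: target g' = 2⊕0 = 2, but every legal move changes the Grundy value (mex property), so 0 moves.

0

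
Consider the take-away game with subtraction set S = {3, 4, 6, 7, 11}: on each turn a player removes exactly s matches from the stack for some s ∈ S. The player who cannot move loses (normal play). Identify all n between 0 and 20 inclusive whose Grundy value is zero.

G(0) = 0
G(1) = mex{} = 0
G(2) = mex{} = 0
G(3) = mex{0} = 1
G(4) = mex{0,0} = 1
G(5) = mex{0,0} = 1
G(6) = mex{1,0,0} = 2
G(7) = mex{1,1,0,0} = 2
G(8) = mex{1,1,0,0} = 2
G(9) = mex{2,1,1,0} = 3
G(10) = mex{2,2,1,1} = 0
G(11) = mex{2,2,1,1,0} = 3
G(12) = mex{3,2,2,1,0} = 4
G(13) = mex{0,3,2,2,0} = 1
G(14) = mex{3,0,2,2,1} = 4
G(15) = mex{4,3,3,2,1} = 0
G(16) = mex{1,4,0,3,1} = 2
G(17) = mex{4,1,3,0,2} = 5
G(18) = mex{0,4,4,3,2} = 1
G(19) = mex{2,0,1,4,2} = 3
G(20) = mex{5,2,4,1,3} = 0
P-positions are exactly the n with G(n) = 0.

0, 1, 2, 10, 15, 20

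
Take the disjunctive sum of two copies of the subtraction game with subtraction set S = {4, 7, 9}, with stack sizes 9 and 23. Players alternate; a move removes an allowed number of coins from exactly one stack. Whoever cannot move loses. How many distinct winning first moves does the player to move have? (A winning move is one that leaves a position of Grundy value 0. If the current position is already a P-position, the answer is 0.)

0

All stacks use S = {4, 7, 9}:
n :  0  1  2  3  4  5  6  7  8  9 10 11 12 13 14 15 16 17 18 19 20 21 22 23
G :  0  0  0  0  1  1  1  1  2  2  2  2  3  0  0  0  0  1  1  1  1  2  2  2
Stack A: G(9) = 2.
Stack B: G(23) = 2.
Combined Grundy value = 2 ⊕ 2 = 0.
A winning move leaves total XOR = 0, i.e. changes one component's Grundy value g to g ⊕ X where X is the current total.
Stack A: target g' = 2⊕0 = 2, but every legal move changes the Grundy value (mex property), so 0 moves.
Stack B: target g' = 2⊕0 = 2, but every legal move changes the Grundy value (mex property), so 0 moves.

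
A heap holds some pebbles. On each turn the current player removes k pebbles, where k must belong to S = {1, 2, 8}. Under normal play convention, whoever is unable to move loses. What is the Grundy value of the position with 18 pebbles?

G(0) = 0
G(1) = mex{0} = 1
G(2) = mex{1,0} = 2
G(3) = mex{2,1} = 0
G(4) = mex{0,2} = 1
G(5) = mex{1,0} = 2
G(6) = mex{2,1} = 0
G(7) = mex{0,2} = 1
G(8) = mex{1,0,0} = 2
G(9) = mex{2,1,1} = 0
G(10) = mex{0,2,2} = 1
G(11) = mex{1,0,0} = 2
G(12) = mex{2,1,1} = 0
G(13) = mex{0,2,2} = 1
G(14) = mex{1,0,0} = 2
G(15) = mex{2,1,1} = 0
G(16) = mex{0,2,2} = 1
G(17) = mex{1,0,0} = 2
G(18) = mex{2,1,1} = 0

0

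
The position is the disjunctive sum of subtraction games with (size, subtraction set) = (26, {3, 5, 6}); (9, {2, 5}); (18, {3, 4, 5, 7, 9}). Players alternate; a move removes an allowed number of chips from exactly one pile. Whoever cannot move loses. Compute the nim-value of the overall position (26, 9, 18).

Pile A, S = {3, 5, 6}:
G(0) = 0
G(1) = mex{} = 0
G(2) = mex{} = 0
G(3) = mex{0} = 1
G(4) = mex{0} = 1
G(5) = mex{0,0} = 1
G(6) = mex{1,0,0} = 2
G(7) = mex{1,0,0} = 2
G(8) = mex{1,1,0} = 2
G(9) = mex{2,1,1} = 0
G(10) = mex{2,1,1} = 0
G(11) = mex{2,2,1} = 0
G(12) = mex{0,2,2} = 1
G(13) = mex{0,2,2} = 1
G(14) = mex{0,0,2} = 1
G(15) = mex{1,0,0} = 2
G(16) = mex{1,0,0} = 2
G(17) = mex{1,1,0} = 2
G(18) = mex{2,1,1} = 0
G(19) = mex{2,1,1} = 0
G(20) = mex{2,2,1} = 0
G(21) = mex{0,2,2} = 1
G(22) = mex{0,2,2} = 1
G(23) = mex{0,0,2} = 1
G(24) = mex{1,0,0} = 2
G(25) = mex{1,0,0} = 2
G(26) = mex{1,1,0} = 2
G_A(26) = 2.
Pile B, S = {2, 5}:
n : 0 1 2 3 4 5 6 7 8 9
G : 0 0 1 1 0 2 1 0 0 1
G_B(9) = 1.
Pile C, S = {3, 4, 5, 7, 9}:
G(0) = 0
G(1) = mex{} = 0
G(2) = mex{} = 0
G(3) = mex{0} = 1
G(4) = mex{0,0} = 1
G(5) = mex{0,0,0} = 1
G(6) = mex{1,0,0} = 2
G(7) = mex{1,1,0,0} = 2
G(8) = mex{1,1,1,0} = 2
G(9) = mex{2,1,1,0,0} = 3
G(10) = mex{2,2,1,1,0} = 3
G(11) = mex{2,2,2,1,0} = 3
G(12) = mex{3,2,2,1,1} = 0
G(13) = mex{3,3,2,2,1} = 0
G(14) = mex{3,3,3,2,1} = 0
G(15) = mex{0,3,3,2,2} = 1
G(16) = mex{0,0,3,3,2} = 1
G(17) = mex{0,0,0,3,2} = 1
G(18) = mex{1,0,0,3,3} = 2
G_C(18) = 2.
Combined Grundy value = 2 ⊕ 1 ⊕ 2 = 1.

1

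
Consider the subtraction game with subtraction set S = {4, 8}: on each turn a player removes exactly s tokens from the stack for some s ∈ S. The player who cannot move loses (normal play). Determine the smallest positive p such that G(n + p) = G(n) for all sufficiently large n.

12

G(0) = 0
G(1) = mex{} = 0
G(2) = mex{} = 0
G(3) = mex{} = 0
G(4) = mex{0} = 1
G(5) = mex{0} = 1
G(6) = mex{0} = 1
G(7) = mex{0} = 1
G(8) = mex{1,0} = 2
G(9) = mex{1,0} = 2
G(10) = mex{1,0} = 2
G(11) = mex{1,0} = 2
G(12) = mex{2,1} = 0
G(13) = mex{2,1} = 0
G(14) = mex{2,1} = 0
G(15) = mex{2,1} = 0
G(16) = mex{0,2} = 1
G(17) = mex{0,2} = 1
G(18) = mex{0,2} = 1
G(19) = mex{0,2} = 1
G(20) = mex{1,0} = 2
G(21) = mex{1,0} = 2
G(22) = mex{1,0} = 2
G(23) = mex{1,0} = 2
G(24) = mex{2,1} = 0
G(25) = mex{2,1} = 0
G(n+12) = G(n) holds for n = 0,…,7 (a full window of length max(S) = 8), so the sequence is purely periodic with period 12.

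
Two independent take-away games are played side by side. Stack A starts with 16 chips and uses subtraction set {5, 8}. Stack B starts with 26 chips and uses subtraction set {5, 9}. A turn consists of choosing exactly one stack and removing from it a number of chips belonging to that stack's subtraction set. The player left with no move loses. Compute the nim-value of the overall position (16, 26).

2

Stack A, S = {5, 8}:
G(0) = 0
G(1) = mex{} = 0
G(2) = mex{} = 0
G(3) = mex{} = 0
G(4) = mex{} = 0
G(5) = mex{0} = 1
G(6) = mex{0} = 1
G(7) = mex{0} = 1
G(8) = mex{0,0} = 1
G(9) = mex{0,0} = 1
G(10) = mex{1,0} = 2
G(11) = mex{1,0} = 2
G(12) = mex{1,0} = 2
G(13) = mex{1,1} = 0
G(14) = mex{1,1} = 0
G(15) = mex{2,1} = 0
G(16) = mex{2,1} = 0
G_A(16) = 0.
Stack B, S = {5, 9}:
G(0) = 0
G(1) = mex{} = 0
G(2) = mex{} = 0
G(3) = mex{} = 0
G(4) = mex{} = 0
G(5) = mex{0} = 1
G(6) = mex{0} = 1
G(7) = mex{0} = 1
G(8) = mex{0} = 1
G(9) = mex{0,0} = 1
G(10) = mex{1,0} = 2
G(11) = mex{1,0} = 2
G(12) = mex{1,0} = 2
G(13) = mex{1,0} = 2
G(14) = mex{1,1} = 0
G(15) = mex{2,1} = 0
G(16) = mex{2,1} = 0
G(17) = mex{2,1} = 0
G(18) = mex{2,1} = 0
G(19) = mex{0,2} = 1
G(20) = mex{0,2} = 1
G(21) = mex{0,2} = 1
G(22) = mex{0,2} = 1
G(23) = mex{0,0} = 1
G(24) = mex{1,0} = 2
G(25) = mex{1,0} = 2
G(26) = mex{1,0} = 2
G_B(26) = 2.
Combined Grundy value = 0 ⊕ 2 = 2.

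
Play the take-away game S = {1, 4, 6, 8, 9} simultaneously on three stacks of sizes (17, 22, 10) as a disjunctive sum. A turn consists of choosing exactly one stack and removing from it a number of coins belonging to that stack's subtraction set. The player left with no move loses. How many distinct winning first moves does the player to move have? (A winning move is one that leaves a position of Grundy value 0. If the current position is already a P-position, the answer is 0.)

All stacks use S = {1, 4, 6, 8, 9}:
n :  0  1  2  3  4  5  6  7  8  9 10 11 12 13 14 15 16 17 18 19 20 21 22
G :  0  1  0  1  2  0  1  0  1  2  3  2  0  1  2  3  2  0  1  0  1  2  0
Stack A: G(17) = 0.
Stack B: G(22) = 0.
Stack C: G(10) = 3.
Combined Grundy value = 0 ⊕ 0 ⊕ 3 = 3.
A winning move leaves total XOR = 0, i.e. changes one component's Grundy value g to g ⊕ X where X is the current total.
Stack A: need g' = 0⊕3 = 3. Options: 17−1→G=2, 17−4→G=1, 17−6→G=2, 17−8→G=2, 17−9→G=1. Hits: 0.
Stack B: need g' = 0⊕3 = 3. Options: 22−1→G=2, 22−4→G=1, 22−6→G=2, 22−8→G=2, 22−9→G=1. Hits: 0.
Stack C: need g' = 3⊕3 = 0. Options: 10−1→G=2, 10−4→G=1, 10−6→G=2, 10−8→G=0, 10−9→G=1. Hits: 1.

1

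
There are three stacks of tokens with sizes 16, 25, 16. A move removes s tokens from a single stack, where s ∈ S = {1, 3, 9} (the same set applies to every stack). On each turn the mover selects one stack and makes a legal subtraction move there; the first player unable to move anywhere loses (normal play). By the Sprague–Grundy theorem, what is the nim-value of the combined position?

All stacks use S = {1, 3, 9}:
G(0) = 0
G(1) = mex{0} = 1
G(2) = mex{1} = 0
G(3) = mex{0,0} = 1
G(4) = mex{1,1} = 0
G(5) = mex{0,0} = 1
G(6) = mex{1,1} = 0
G(7) = mex{0,0} = 1
G(8) = mex{1,1} = 0
G(9) = mex{0,0,0} = 1
G(10) = mex{1,1,1} = 0
G(11) = mex{0,0,0} = 1
G(12) = mex{1,1,1} = 0
G(13) = mex{0,0,0} = 1
G(14) = mex{1,1,1} = 0
G(15) = mex{0,0,0} = 1
G(16) = mex{1,1,1} = 0
G(17) = mex{0,0,0} = 1
G(18) = mex{1,1,1} = 0
G(19) = mex{0,0,0} = 1
G(20) = mex{1,1,1} = 0
G(21) = mex{0,0,0} = 1
G(22) = mex{1,1,1} = 0
G(23) = mex{0,0,0} = 1
G(24) = mex{1,1,1} = 0
G(25) = mex{0,0,0} = 1
Stack A: G(16) = 0.
Stack B: G(25) = 1.
Stack C: G(16) = 0.
Combined Grundy value = 0 ⊕ 1 ⊕ 0 = 1.

1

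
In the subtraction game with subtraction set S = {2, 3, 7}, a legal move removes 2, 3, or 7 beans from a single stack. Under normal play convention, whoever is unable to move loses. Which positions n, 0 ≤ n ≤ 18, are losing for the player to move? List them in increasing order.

0, 1, 5, 6, 10, 11, 15, 16

G(0) = 0
G(1) = mex{} = 0
G(2) = mex{0} = 1
G(3) = mex{0,0} = 1
G(4) = mex{1,0} = 2
G(5) = mex{1,1} = 0
G(6) = mex{2,1} = 0
G(7) = mex{0,2,0} = 1
G(8) = mex{0,0,0} = 1
G(9) = mex{1,0,1} = 2
G(10) = mex{1,1,1} = 0
G(11) = mex{2,1,2} = 0
G(12) = mex{0,2,0} = 1
G(13) = mex{0,0,0} = 1
G(14) = mex{1,0,1} = 2
G(15) = mex{1,1,1} = 0
G(16) = mex{2,1,2} = 0
G(17) = mex{0,2,0} = 1
G(18) = mex{0,0,0} = 1
P-positions are exactly the n with G(n) = 0.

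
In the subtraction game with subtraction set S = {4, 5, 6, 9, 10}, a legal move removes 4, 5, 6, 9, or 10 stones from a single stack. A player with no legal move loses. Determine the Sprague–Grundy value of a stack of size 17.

G(0) = 0
G(1) = mex{} = 0
G(2) = mex{} = 0
G(3) = mex{} = 0
G(4) = mex{0} = 1
G(5) = mex{0,0} = 1
G(6) = mex{0,0,0} = 1
G(7) = mex{0,0,0} = 1
G(8) = mex{1,0,0} = 2
G(9) = mex{1,1,0,0} = 2
G(10) = mex{1,1,1,0,0} = 2
G(11) = mex{1,1,1,0,0} = 2
G(12) = mex{2,1,1,0,0} = 3
G(13) = mex{2,2,1,1,0} = 3
G(14) = mex{2,2,2,1,1} = 0
G(15) = mex{2,2,2,1,1} = 0
G(16) = mex{3,2,2,1,1} = 0
G(17) = mex{3,3,2,2,1} = 0

0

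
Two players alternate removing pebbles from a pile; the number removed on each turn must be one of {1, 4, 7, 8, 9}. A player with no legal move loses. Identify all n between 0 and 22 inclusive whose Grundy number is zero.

0, 2, 5, 15, 17, 20

n :  0  1  2  3  4  5  6  7  8  9 10 11 12 13 14 15 16 17 18 19 20 21 22
G :  0  1  0  1  2  0  1  2  3  2  3  4  5  3  4  0  1  0  1  2  0  1  2
P-positions are exactly the n with G(n) = 0.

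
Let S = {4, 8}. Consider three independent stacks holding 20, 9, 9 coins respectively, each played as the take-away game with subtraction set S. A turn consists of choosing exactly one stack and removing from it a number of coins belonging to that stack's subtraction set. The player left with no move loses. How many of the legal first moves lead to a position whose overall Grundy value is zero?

3

All stacks use S = {4, 8}:
n :  0  1  2  3  4  5  6  7  8  9 10 11 12 13 14 15 16 17 18 19 20
G :  0  0  0  0  1  1  1  1  2  2  2  2  0  0  0  0  1  1  1  1  2
Stack A: G(20) = 2.
Stack B: G(9) = 2.
Stack C: G(9) = 2.
Combined Grundy value = 2 ⊕ 2 ⊕ 2 = 2.
A winning move leaves total XOR = 0, i.e. changes one component's Grundy value g to g ⊕ X where X is the current total.
Stack A: need g' = 2⊕2 = 0. Options: 20−4→G=1, 20−8→G=0. Hits: 1.
Stack B: need g' = 2⊕2 = 0. Options: 9−4→G=1, 9−8→G=0. Hits: 1.
Stack C: need g' = 2⊕2 = 0. Options: 9−4→G=1, 9−8→G=0. Hits: 1.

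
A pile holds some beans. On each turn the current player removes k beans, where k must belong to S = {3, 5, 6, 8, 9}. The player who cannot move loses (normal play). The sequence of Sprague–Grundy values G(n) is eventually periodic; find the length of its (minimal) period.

12

G(0) = 0
G(1) = mex{} = 0
G(2) = mex{} = 0
G(3) = mex{0} = 1
G(4) = mex{0} = 1
G(5) = mex{0,0} = 1
G(6) = mex{1,0,0} = 2
G(7) = mex{1,0,0} = 2
G(8) = mex{1,1,0,0} = 2
G(9) = mex{2,1,1,0,0} = 3
G(10) = mex{2,1,1,0,0} = 3
G(11) = mex{2,2,1,1,0} = 3
G(12) = mex{3,2,2,1,1} = 0
G(13) = mex{3,2,2,1,1} = 0
G(14) = mex{3,3,2,2,1} = 0
G(15) = mex{0,3,3,2,2} = 1
G(16) = mex{0,3,3,2,2} = 1
G(17) = mex{0,0,3,3,2} = 1
G(18) = mex{1,0,0,3,3} = 2
G(19) = mex{1,0,0,3,3} = 2
G(20) = mex{1,1,0,0,3} = 2
G(21) = mex{2,1,1,0,0} = 3
G(22) = mex{2,1,1,0,0} = 3
G(23) = mex{2,2,1,1,0} = 3
G(24) = mex{3,2,2,1,1} = 0
G(25) = mex{3,2,2,1,1} = 0
G(n+12) = G(n) holds for n = 0,…,8 (a full window of length max(S) = 9), so the sequence is purely periodic with period 12.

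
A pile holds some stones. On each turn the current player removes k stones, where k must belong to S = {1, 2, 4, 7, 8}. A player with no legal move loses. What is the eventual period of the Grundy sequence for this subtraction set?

3

n :  0  1  2  3  4  5  6  7  8  9 10 11 12 13 14
G :  0  1  2  0  1  2  0  1  2  0  1  2  0  1  2
G(n+3) = G(n) holds for n = 0,…,7 (a full window of length max(S) = 8), so the sequence is purely periodic with period 3.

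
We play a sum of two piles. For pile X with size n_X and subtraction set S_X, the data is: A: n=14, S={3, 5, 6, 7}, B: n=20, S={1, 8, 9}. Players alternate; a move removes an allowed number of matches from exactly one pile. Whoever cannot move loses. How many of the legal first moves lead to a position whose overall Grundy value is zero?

Pile A, S = {3, 5, 6, 7}:
n :  0  1  2  3  4  5  6  7  8  9 10 11 12 13 14
G :  0  0  0  1  1  1  2  2  2  3  0  0  0  1  1
G_A(14) = 1.
Pile B, S = {1, 8, 9}:
G(0) = 0
G(1) = mex{0} = 1
G(2) = mex{1} = 0
G(3) = mex{0} = 1
G(4) = mex{1} = 0
G(5) = mex{0} = 1
G(6) = mex{1} = 0
G(7) = mex{0} = 1
G(8) = mex{1,0} = 2
G(9) = mex{2,1,0} = 3
G(10) = mex{3,0,1} = 2
G(11) = mex{2,1,0} = 3
G(12) = mex{3,0,1} = 2
G(13) = mex{2,1,0} = 3
G(14) = mex{3,0,1} = 2
G(15) = mex{2,1,0} = 3
G(16) = mex{3,2,1} = 0
G(17) = mex{0,3,2} = 1
G(18) = mex{1,2,3} = 0
G(19) = mex{0,3,2} = 1
G(20) = mex{1,2,3} = 0
G_B(20) = 0.
Combined Grundy value = 1 ⊕ 0 = 1.
A winning move leaves total XOR = 0, i.e. changes one component's Grundy value g to g ⊕ X where X is the current total.
Pile A: need g' = 1⊕1 = 0. Options: 14−3→G=0, 14−5→G=3, 14−6→G=2, 14−7→G=2. Hits: 1.
Pile B: need g' = 0⊕1 = 1. Options: 20−1→G=1, 20−8→G=2, 20−9→G=3. Hits: 1.

2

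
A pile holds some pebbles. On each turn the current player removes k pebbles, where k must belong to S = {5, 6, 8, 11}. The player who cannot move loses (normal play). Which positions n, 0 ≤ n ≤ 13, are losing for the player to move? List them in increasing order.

n :  0  1  2  3  4  5  6  7  8  9 10 11 12 13
G :  0  0  0  0  0  1  1  1  1  1  2  2  2  2
P-positions are exactly the n with G(n) = 0.

0, 1, 2, 3, 4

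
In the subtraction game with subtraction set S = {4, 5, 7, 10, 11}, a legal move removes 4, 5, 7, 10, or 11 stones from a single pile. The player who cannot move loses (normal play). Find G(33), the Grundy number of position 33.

0

G(0) = 0
G(1) = mex{} = 0
G(2) = mex{} = 0
G(3) = mex{} = 0
G(4) = mex{0} = 1
G(5) = mex{0,0} = 1
G(6) = mex{0,0} = 1
G(7) = mex{0,0,0} = 1
G(8) = mex{1,0,0} = 2
G(9) = mex{1,1,0} = 2
G(10) = mex{1,1,0,0} = 2
G(11) = mex{1,1,1,0,0} = 2
G(12) = mex{2,1,1,0,0} = 3
G(13) = mex{2,2,1,0,0} = 3
G(14) = mex{2,2,1,1,0} = 3
G(15) = mex{2,2,2,1,1} = 0
G(16) = mex{3,2,2,1,1} = 0
G(17) = mex{3,3,2,1,1} = 0
G(18) = mex{3,3,2,2,1} = 0
G(19) = mex{0,3,3,2,2} = 1
G(20) = mex{0,0,3,2,2} = 1
G(21) = mex{0,0,3,2,2} = 1
G(22) = mex{0,0,0,3,2} = 1
G(23) = mex{1,0,0,3,3} = 2
G(24) = mex{1,1,0,3,3} = 2
G(25) = mex{1,1,0,0,3} = 2
G(26) = mex{1,1,1,0,0} = 2
G(27) = mex{2,1,1,0,0} = 3
G(28) = mex{2,2,1,0,0} = 3
G(29) = mex{2,2,1,1,0} = 3
G(30) = mex{2,2,2,1,1} = 0
G(31) = mex{3,2,2,1,1} = 0
G(32) = mex{3,3,2,1,1} = 0
G(33) = mex{3,3,2,2,1} = 0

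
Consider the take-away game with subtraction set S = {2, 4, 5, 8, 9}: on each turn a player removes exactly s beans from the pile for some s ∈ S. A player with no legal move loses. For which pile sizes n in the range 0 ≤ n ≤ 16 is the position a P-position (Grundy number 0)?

n :  0  1  2  3  4  5  6  7  8  9 10 11 12 13 14 15 16
G :  0  0  1  1  2  2  3  0  4  1  5  2  3  0  0  1  1
P-positions are exactly the n with G(n) = 0.

0, 1, 7, 13, 14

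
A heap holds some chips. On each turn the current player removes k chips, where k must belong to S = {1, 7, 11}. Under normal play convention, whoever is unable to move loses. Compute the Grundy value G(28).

n :  0  1  2  3  4  5  6  7  8  9 10 11 12 13 14 15 16 17 18 19 20 21 22 23 24 25 26 27 28
G :  0  1  0  1  0  1  0  1  0  1  0  1  0  1  0  1  0  1  0  1  0  1  0  1  0  1  0  1  0

0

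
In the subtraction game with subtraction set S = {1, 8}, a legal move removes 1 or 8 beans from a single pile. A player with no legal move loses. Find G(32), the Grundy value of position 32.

n :  0  1  2  3  4  5  6  7  8  9 10 11 12 13 14 15 16 17 18 19 20 21 22 23 24 25 26 27 28 29 30 31 32
G :  0  1  0  1  0  1  0  1  2  0  1  0  1  0  1  0  1  2  0  1  0  1  0  1  0  1  2  0  1  0  1  0  1

1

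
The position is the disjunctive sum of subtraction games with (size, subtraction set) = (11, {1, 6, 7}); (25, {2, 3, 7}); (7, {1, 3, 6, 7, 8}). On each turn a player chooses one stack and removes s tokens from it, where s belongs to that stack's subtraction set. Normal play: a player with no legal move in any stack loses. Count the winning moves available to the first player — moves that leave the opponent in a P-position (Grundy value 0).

Stack A, S = {1, 6, 7}:
n :  0  1  2  3  4  5  6  7  8  9 10 11
G :  0  1  0  1  0  1  2  3  2  3  2  3
G_A(11) = 3.
Stack B, S = {2, 3, 7}:
G(0) = 0
G(1) = mex{} = 0
G(2) = mex{0} = 1
G(3) = mex{0,0} = 1
G(4) = mex{1,0} = 2
G(5) = mex{1,1} = 0
G(6) = mex{2,1} = 0
G(7) = mex{0,2,0} = 1
G(8) = mex{0,0,0} = 1
G(9) = mex{1,0,1} = 2
G(10) = mex{1,1,1} = 0
G(11) = mex{2,1,2} = 0
G(12) = mex{0,2,0} = 1
G(13) = mex{0,0,0} = 1
G(14) = mex{1,0,1} = 2
G(15) = mex{1,1,1} = 0
G(16) = mex{2,1,2} = 0
G(17) = mex{0,2,0} = 1
G(18) = mex{0,0,0} = 1
G(19) = mex{1,0,1} = 2
G(20) = mex{1,1,1} = 0
G(21) = mex{2,1,2} = 0
G(22) = mex{0,2,0} = 1
G(23) = mex{0,0,0} = 1
G(24) = mex{1,0,1} = 2
G(25) = mex{1,1,1} = 0
G_B(25) = 0.
Stack C, S = {1, 3, 6, 7, 8}:
n : 0 1 2 3 4 5 6 7
G : 0 1 0 1 0 1 2 3
G_C(7) = 3.
Combined Grundy value = 3 ⊕ 0 ⊕ 3 = 0.
A winning move leaves total XOR = 0, i.e. changes one component's Grundy value g to g ⊕ X where X is the current total.
Stack A: target g' = 3⊕0 = 3, but every legal move changes the Grundy value (mex property), so 0 moves.
Stack B: target g' = 0⊕0 = 0, but every legal move changes the Grundy value (mex property), so 0 moves.
Stack C: target g' = 3⊕0 = 3, but every legal move changes the Grundy value (mex property), so 0 moves.

0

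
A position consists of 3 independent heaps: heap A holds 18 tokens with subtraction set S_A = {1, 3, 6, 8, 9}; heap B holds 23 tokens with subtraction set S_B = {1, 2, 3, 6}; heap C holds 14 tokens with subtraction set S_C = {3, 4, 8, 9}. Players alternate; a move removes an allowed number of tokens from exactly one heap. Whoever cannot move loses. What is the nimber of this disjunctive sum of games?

3

Heap A, S = {1, 3, 6, 8, 9}:
G(0) = 0
G(1) = mex{0} = 1
G(2) = mex{1} = 0
G(3) = mex{0,0} = 1
G(4) = mex{1,1} = 0
G(5) = mex{0,0} = 1
G(6) = mex{1,1,0} = 2
G(7) = mex{2,0,1} = 3
G(8) = mex{3,1,0,0} = 2
G(9) = mex{2,2,1,1,0} = 3
G(10) = mex{3,3,0,0,1} = 2
G(11) = mex{2,2,1,1,0} = 3
G(12) = mex{3,3,2,0,1} = 4
G(13) = mex{4,2,3,1,0} = 5
G(14) = mex{5,3,2,2,1} = 0
G(15) = mex{0,4,3,3,2} = 1
G(16) = mex{1,5,2,2,3} = 0
G(17) = mex{0,0,3,3,2} = 1
G(18) = mex{1,1,4,2,3} = 0
G_A(18) = 0.
Heap B, S = {1, 2, 3, 6}:
n :  0  1  2  3  4  5  6  7  8  9 10 11 12 13 14 15 16 17 18 19 20 21 22 23
G :  0  1  2  3  0  1  2  3  0  1  2  3  0  1  2  3  0  1  2  3  0  1  2  3
G_B(23) = 3.
Heap C, S = {3, 4, 8, 9}:
G(0) = 0
G(1) = mex{} = 0
G(2) = mex{} = 0
G(3) = mex{0} = 1
G(4) = mex{0,0} = 1
G(5) = mex{0,0} = 1
G(6) = mex{1,0} = 2
G(7) = mex{1,1} = 0
G(8) = mex{1,1,0} = 2
G(9) = mex{2,1,0,0} = 3
G(10) = mex{0,2,0,0} = 1
G(11) = mex{2,0,1,0} = 3
G(12) = mex{3,2,1,1} = 0
G(13) = mex{1,3,1,1} = 0
G(14) = mex{3,1,2,1} = 0
G_C(14) = 0.
Combined Grundy value = 0 ⊕ 3 ⊕ 0 = 3.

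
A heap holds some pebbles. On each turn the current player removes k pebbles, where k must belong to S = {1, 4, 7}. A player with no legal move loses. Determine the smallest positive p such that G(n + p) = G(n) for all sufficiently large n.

n :  0  1  2  3  4  5  6  7  8  9 10 11 12 13 14 15 16 17
G :  0  1  0  1  2  0  1  2  0  1  0  1  2  0  1  2  0  1
G(n+8) = G(n) holds for n = 0,…,6 (a full window of length max(S) = 7), so the sequence is purely periodic with period 8.

8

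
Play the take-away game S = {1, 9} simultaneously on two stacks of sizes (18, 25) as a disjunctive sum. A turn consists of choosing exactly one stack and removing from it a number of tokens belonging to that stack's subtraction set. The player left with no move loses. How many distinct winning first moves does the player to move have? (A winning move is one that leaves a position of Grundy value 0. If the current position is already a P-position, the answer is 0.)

All stacks use S = {1, 9}:
G(0) = 0
G(1) = mex{0} = 1
G(2) = mex{1} = 0
G(3) = mex{0} = 1
G(4) = mex{1} = 0
G(5) = mex{0} = 1
G(6) = mex{1} = 0
G(7) = mex{0} = 1
G(8) = mex{1} = 0
G(9) = mex{0,0} = 1
G(10) = mex{1,1} = 0
G(11) = mex{0,0} = 1
G(12) = mex{1,1} = 0
G(13) = mex{0,0} = 1
G(14) = mex{1,1} = 0
G(15) = mex{0,0} = 1
G(16) = mex{1,1} = 0
G(17) = mex{0,0} = 1
G(18) = mex{1,1} = 0
G(19) = mex{0,0} = 1
G(20) = mex{1,1} = 0
G(21) = mex{0,0} = 1
G(22) = mex{1,1} = 0
G(23) = mex{0,0} = 1
G(24) = mex{1,1} = 0
G(25) = mex{0,0} = 1
Stack A: G(18) = 0.
Stack B: G(25) = 1.
Combined Grundy value = 0 ⊕ 1 = 1.
A winning move leaves total XOR = 0, i.e. changes one component's Grundy value g to g ⊕ X where X is the current total.
Stack A: need g' = 0⊕1 = 1. Options: 18−1→G=1, 18−9→G=1. Hits: 2.
Stack B: need g' = 1⊕1 = 0. Options: 25−1→G=0, 25−9→G=0. Hits: 2.

4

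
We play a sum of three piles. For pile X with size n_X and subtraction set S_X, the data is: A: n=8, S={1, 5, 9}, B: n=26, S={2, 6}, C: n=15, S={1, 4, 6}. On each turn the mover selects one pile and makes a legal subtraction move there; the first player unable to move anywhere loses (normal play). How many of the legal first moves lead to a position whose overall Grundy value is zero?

Pile A, S = {1, 5, 9}:
n : 0 1 2 3 4 5 6 7 8
G : 0 1 0 1 0 1 0 1 0
G_A(8) = 0.
Pile B, S = {2, 6}:
G(0) = 0
G(1) = mex{} = 0
G(2) = mex{0} = 1
G(3) = mex{0} = 1
G(4) = mex{1} = 0
G(5) = mex{1} = 0
G(6) = mex{0,0} = 1
G(7) = mex{0,0} = 1
G(8) = mex{1,1} = 0
G(9) = mex{1,1} = 0
G(10) = mex{0,0} = 1
G(11) = mex{0,0} = 1
G(12) = mex{1,1} = 0
G(13) = mex{1,1} = 0
G(14) = mex{0,0} = 1
G(15) = mex{0,0} = 1
G(16) = mex{1,1} = 0
G(17) = mex{1,1} = 0
G(18) = mex{0,0} = 1
G(19) = mex{0,0} = 1
G(20) = mex{1,1} = 0
G(21) = mex{1,1} = 0
G(22) = mex{0,0} = 1
G(23) = mex{0,0} = 1
G(24) = mex{1,1} = 0
G(25) = mex{1,1} = 0
G(26) = mex{0,0} = 1
G_B(26) = 1.
Pile C, S = {1, 4, 6}:
G(0) = 0
G(1) = mex{0} = 1
G(2) = mex{1} = 0
G(3) = mex{0} = 1
G(4) = mex{1,0} = 2
G(5) = mex{2,1} = 0
G(6) = mex{0,0,0} = 1
G(7) = mex{1,1,1} = 0
G(8) = mex{0,2,0} = 1
G(9) = mex{1,0,1} = 2
G(10) = mex{2,1,2} = 0
G(11) = mex{0,0,0} = 1
G(12) = mex{1,1,1} = 0
G(13) = mex{0,2,0} = 1
G(14) = mex{1,0,1} = 2
G(15) = mex{2,1,2} = 0
G_C(15) = 0.
Combined Grundy value = 0 ⊕ 1 ⊕ 0 = 1.
A winning move leaves total XOR = 0, i.e. changes one component's Grundy value g to g ⊕ X where X is the current total.
Pile A: need g' = 0⊕1 = 1. Options: 8−1→G=1, 8−5→G=1. Hits: 2.
Pile B: need g' = 1⊕1 = 0. Options: 26−2→G=0, 26−6→G=0. Hits: 2.
Pile C: need g' = 0⊕1 = 1. Options: 15−1→G=2, 15−4→G=1, 15−6→G=2. Hits: 1.

5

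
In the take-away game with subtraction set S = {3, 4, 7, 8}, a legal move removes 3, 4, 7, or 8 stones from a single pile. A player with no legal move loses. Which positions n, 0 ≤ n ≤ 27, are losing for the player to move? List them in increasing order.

0, 1, 2, 11, 12, 13, 22, 23, 24

G(0) = 0
G(1) = mex{} = 0
G(2) = mex{} = 0
G(3) = mex{0} = 1
G(4) = mex{0,0} = 1
G(5) = mex{0,0} = 1
G(6) = mex{1,0} = 2
G(7) = mex{1,1,0} = 2
G(8) = mex{1,1,0,0} = 2
G(9) = mex{2,1,0,0} = 3
G(10) = mex{2,2,1,0} = 3
G(11) = mex{2,2,1,1} = 0
G(12) = mex{3,2,1,1} = 0
G(13) = mex{3,3,2,1} = 0
G(14) = mex{0,3,2,2} = 1
G(15) = mex{0,0,2,2} = 1
G(16) = mex{0,0,3,2} = 1
G(17) = mex{1,0,3,3} = 2
G(18) = mex{1,1,0,3} = 2
G(19) = mex{1,1,0,0} = 2
G(20) = mex{2,1,0,0} = 3
G(21) = mex{2,2,1,0} = 3
G(22) = mex{2,2,1,1} = 0
G(23) = mex{3,2,1,1} = 0
G(24) = mex{3,3,2,1} = 0
G(25) = mex{0,3,2,2} = 1
G(26) = mex{0,0,2,2} = 1
G(27) = mex{0,0,3,2} = 1
P-positions are exactly the n with G(n) = 0.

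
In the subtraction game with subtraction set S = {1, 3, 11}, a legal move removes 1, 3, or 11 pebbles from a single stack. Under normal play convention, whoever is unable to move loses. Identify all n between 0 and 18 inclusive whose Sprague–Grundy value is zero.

n :  0  1  2  3  4  5  6  7  8  9 10 11 12 13 14 15 16 17 18
G :  0  1  0  1  0  1  0  1  0  1  0  1  0  1  0  1  0  1  0
P-positions are exactly the n with G(n) = 0.

0, 2, 4, 6, 8, 10, 12, 14, 16, 18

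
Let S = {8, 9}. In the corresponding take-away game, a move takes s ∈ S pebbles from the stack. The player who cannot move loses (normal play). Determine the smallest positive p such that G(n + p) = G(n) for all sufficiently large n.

17

G(0) = 0
G(1) = mex{} = 0
G(2) = mex{} = 0
G(3) = mex{} = 0
G(4) = mex{} = 0
G(5) = mex{} = 0
G(6) = mex{} = 0
G(7) = mex{} = 0
G(8) = mex{0} = 1
G(9) = mex{0,0} = 1
G(10) = mex{0,0} = 1
G(11) = mex{0,0} = 1
G(12) = mex{0,0} = 1
G(13) = mex{0,0} = 1
G(14) = mex{0,0} = 1
G(15) = mex{0,0} = 1
G(16) = mex{1,0} = 2
G(17) = mex{1,1} = 0
G(18) = mex{1,1} = 0
G(19) = mex{1,1} = 0
G(20) = mex{1,1} = 0
G(21) = mex{1,1} = 0
G(22) = mex{1,1} = 0
G(23) = mex{1,1} = 0
G(24) = mex{2,1} = 0
G(25) = mex{0,2} = 1
G(26) = mex{0,0} = 1
G(27) = mex{0,0} = 1
G(28) = mex{0,0} = 1
G(29) = mex{0,0} = 1
G(30) = mex{0,0} = 1
G(31) = mex{0,0} = 1
G(32) = mex{0,0} = 1
G(33) = mex{1,0} = 2
G(34) = mex{1,1} = 0
G(35) = mex{1,1} = 0
G(n+17) = G(n) holds for n = 0,…,8 (a full window of length max(S) = 9), so the sequence is purely periodic with period 17.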